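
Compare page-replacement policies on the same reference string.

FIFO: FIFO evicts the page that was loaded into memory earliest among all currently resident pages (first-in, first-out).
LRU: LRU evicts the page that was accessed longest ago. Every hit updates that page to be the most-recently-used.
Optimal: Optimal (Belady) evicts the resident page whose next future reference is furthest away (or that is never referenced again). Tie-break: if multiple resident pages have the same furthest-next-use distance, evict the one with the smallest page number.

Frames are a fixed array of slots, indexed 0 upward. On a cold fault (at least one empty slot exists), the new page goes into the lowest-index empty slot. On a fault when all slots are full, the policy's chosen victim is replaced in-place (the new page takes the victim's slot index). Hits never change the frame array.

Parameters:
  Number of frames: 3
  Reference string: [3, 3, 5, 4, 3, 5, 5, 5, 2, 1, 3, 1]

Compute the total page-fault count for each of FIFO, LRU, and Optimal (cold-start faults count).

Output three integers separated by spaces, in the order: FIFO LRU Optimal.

--- FIFO ---
  step 0: ref 3 -> FAULT, frames=[3,-,-] (faults so far: 1)
  step 1: ref 3 -> HIT, frames=[3,-,-] (faults so far: 1)
  step 2: ref 5 -> FAULT, frames=[3,5,-] (faults so far: 2)
  step 3: ref 4 -> FAULT, frames=[3,5,4] (faults so far: 3)
  step 4: ref 3 -> HIT, frames=[3,5,4] (faults so far: 3)
  step 5: ref 5 -> HIT, frames=[3,5,4] (faults so far: 3)
  step 6: ref 5 -> HIT, frames=[3,5,4] (faults so far: 3)
  step 7: ref 5 -> HIT, frames=[3,5,4] (faults so far: 3)
  step 8: ref 2 -> FAULT, evict 3, frames=[2,5,4] (faults so far: 4)
  step 9: ref 1 -> FAULT, evict 5, frames=[2,1,4] (faults so far: 5)
  step 10: ref 3 -> FAULT, evict 4, frames=[2,1,3] (faults so far: 6)
  step 11: ref 1 -> HIT, frames=[2,1,3] (faults so far: 6)
  FIFO total faults: 6
--- LRU ---
  step 0: ref 3 -> FAULT, frames=[3,-,-] (faults so far: 1)
  step 1: ref 3 -> HIT, frames=[3,-,-] (faults so far: 1)
  step 2: ref 5 -> FAULT, frames=[3,5,-] (faults so far: 2)
  step 3: ref 4 -> FAULT, frames=[3,5,4] (faults so far: 3)
  step 4: ref 3 -> HIT, frames=[3,5,4] (faults so far: 3)
  step 5: ref 5 -> HIT, frames=[3,5,4] (faults so far: 3)
  step 6: ref 5 -> HIT, frames=[3,5,4] (faults so far: 3)
  step 7: ref 5 -> HIT, frames=[3,5,4] (faults so far: 3)
  step 8: ref 2 -> FAULT, evict 4, frames=[3,5,2] (faults so far: 4)
  step 9: ref 1 -> FAULT, evict 3, frames=[1,5,2] (faults so far: 5)
  step 10: ref 3 -> FAULT, evict 5, frames=[1,3,2] (faults so far: 6)
  step 11: ref 1 -> HIT, frames=[1,3,2] (faults so far: 6)
  LRU total faults: 6
--- Optimal ---
  step 0: ref 3 -> FAULT, frames=[3,-,-] (faults so far: 1)
  step 1: ref 3 -> HIT, frames=[3,-,-] (faults so far: 1)
  step 2: ref 5 -> FAULT, frames=[3,5,-] (faults so far: 2)
  step 3: ref 4 -> FAULT, frames=[3,5,4] (faults so far: 3)
  step 4: ref 3 -> HIT, frames=[3,5,4] (faults so far: 3)
  step 5: ref 5 -> HIT, frames=[3,5,4] (faults so far: 3)
  step 6: ref 5 -> HIT, frames=[3,5,4] (faults so far: 3)
  step 7: ref 5 -> HIT, frames=[3,5,4] (faults so far: 3)
  step 8: ref 2 -> FAULT, evict 4, frames=[3,5,2] (faults so far: 4)
  step 9: ref 1 -> FAULT, evict 2, frames=[3,5,1] (faults so far: 5)
  step 10: ref 3 -> HIT, frames=[3,5,1] (faults so far: 5)
  step 11: ref 1 -> HIT, frames=[3,5,1] (faults so far: 5)
  Optimal total faults: 5

Answer: 6 6 5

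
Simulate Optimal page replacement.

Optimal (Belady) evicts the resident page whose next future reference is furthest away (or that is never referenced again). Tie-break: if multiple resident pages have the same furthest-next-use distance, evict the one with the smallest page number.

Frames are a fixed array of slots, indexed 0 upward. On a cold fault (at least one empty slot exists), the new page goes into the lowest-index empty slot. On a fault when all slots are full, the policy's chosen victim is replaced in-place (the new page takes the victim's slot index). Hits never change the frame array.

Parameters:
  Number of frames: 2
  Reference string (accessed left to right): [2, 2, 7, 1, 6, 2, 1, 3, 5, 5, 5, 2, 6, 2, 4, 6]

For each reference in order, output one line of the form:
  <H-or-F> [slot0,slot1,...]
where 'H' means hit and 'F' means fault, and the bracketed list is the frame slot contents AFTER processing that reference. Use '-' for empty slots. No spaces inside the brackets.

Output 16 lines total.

F [2,-]
H [2,-]
F [2,7]
F [2,1]
F [2,6]
H [2,6]
F [2,1]
F [2,3]
F [2,5]
H [2,5]
H [2,5]
H [2,5]
F [2,6]
H [2,6]
F [4,6]
H [4,6]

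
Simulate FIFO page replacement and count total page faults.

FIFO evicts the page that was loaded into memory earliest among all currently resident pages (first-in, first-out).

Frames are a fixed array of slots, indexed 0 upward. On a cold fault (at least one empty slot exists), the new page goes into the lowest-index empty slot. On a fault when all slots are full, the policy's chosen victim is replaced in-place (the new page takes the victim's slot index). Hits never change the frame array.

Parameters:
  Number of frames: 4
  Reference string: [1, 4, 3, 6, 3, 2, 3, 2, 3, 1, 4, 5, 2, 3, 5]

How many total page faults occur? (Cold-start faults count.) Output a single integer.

Step 0: ref 1 → FAULT, frames=[1,-,-,-]
Step 1: ref 4 → FAULT, frames=[1,4,-,-]
Step 2: ref 3 → FAULT, frames=[1,4,3,-]
Step 3: ref 6 → FAULT, frames=[1,4,3,6]
Step 4: ref 3 → HIT, frames=[1,4,3,6]
Step 5: ref 2 → FAULT (evict 1), frames=[2,4,3,6]
Step 6: ref 3 → HIT, frames=[2,4,3,6]
Step 7: ref 2 → HIT, frames=[2,4,3,6]
Step 8: ref 3 → HIT, frames=[2,4,3,6]
Step 9: ref 1 → FAULT (evict 4), frames=[2,1,3,6]
Step 10: ref 4 → FAULT (evict 3), frames=[2,1,4,6]
Step 11: ref 5 → FAULT (evict 6), frames=[2,1,4,5]
Step 12: ref 2 → HIT, frames=[2,1,4,5]
Step 13: ref 3 → FAULT (evict 2), frames=[3,1,4,5]
Step 14: ref 5 → HIT, frames=[3,1,4,5]
Total faults: 9

Answer: 9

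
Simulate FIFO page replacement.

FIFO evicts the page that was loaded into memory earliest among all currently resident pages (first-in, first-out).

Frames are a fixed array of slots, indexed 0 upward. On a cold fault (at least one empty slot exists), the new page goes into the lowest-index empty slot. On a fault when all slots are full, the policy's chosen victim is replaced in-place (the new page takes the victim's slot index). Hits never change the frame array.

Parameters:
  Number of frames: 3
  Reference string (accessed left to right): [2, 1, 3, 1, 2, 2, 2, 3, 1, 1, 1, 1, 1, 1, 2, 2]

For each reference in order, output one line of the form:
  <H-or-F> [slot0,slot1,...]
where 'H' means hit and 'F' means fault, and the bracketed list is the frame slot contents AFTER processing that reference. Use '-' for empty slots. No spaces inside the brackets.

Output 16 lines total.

F [2,-,-]
F [2,1,-]
F [2,1,3]
H [2,1,3]
H [2,1,3]
H [2,1,3]
H [2,1,3]
H [2,1,3]
H [2,1,3]
H [2,1,3]
H [2,1,3]
H [2,1,3]
H [2,1,3]
H [2,1,3]
H [2,1,3]
H [2,1,3]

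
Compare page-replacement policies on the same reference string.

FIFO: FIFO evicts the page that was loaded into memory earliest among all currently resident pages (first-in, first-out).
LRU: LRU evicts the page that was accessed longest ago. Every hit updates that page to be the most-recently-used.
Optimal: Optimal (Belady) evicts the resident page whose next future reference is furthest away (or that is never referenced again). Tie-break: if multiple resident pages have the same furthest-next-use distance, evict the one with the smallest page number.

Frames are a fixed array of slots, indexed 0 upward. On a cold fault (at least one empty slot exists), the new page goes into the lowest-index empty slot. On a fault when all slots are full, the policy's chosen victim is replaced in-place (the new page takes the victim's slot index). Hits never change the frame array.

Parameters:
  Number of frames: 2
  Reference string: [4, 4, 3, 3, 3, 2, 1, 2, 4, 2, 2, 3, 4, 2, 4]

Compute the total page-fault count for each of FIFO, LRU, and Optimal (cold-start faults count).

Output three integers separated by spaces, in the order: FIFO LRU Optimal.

--- FIFO ---
  step 0: ref 4 -> FAULT, frames=[4,-] (faults so far: 1)
  step 1: ref 4 -> HIT, frames=[4,-] (faults so far: 1)
  step 2: ref 3 -> FAULT, frames=[4,3] (faults so far: 2)
  step 3: ref 3 -> HIT, frames=[4,3] (faults so far: 2)
  step 4: ref 3 -> HIT, frames=[4,3] (faults so far: 2)
  step 5: ref 2 -> FAULT, evict 4, frames=[2,3] (faults so far: 3)
  step 6: ref 1 -> FAULT, evict 3, frames=[2,1] (faults so far: 4)
  step 7: ref 2 -> HIT, frames=[2,1] (faults so far: 4)
  step 8: ref 4 -> FAULT, evict 2, frames=[4,1] (faults so far: 5)
  step 9: ref 2 -> FAULT, evict 1, frames=[4,2] (faults so far: 6)
  step 10: ref 2 -> HIT, frames=[4,2] (faults so far: 6)
  step 11: ref 3 -> FAULT, evict 4, frames=[3,2] (faults so far: 7)
  step 12: ref 4 -> FAULT, evict 2, frames=[3,4] (faults so far: 8)
  step 13: ref 2 -> FAULT, evict 3, frames=[2,4] (faults so far: 9)
  step 14: ref 4 -> HIT, frames=[2,4] (faults so far: 9)
  FIFO total faults: 9
--- LRU ---
  step 0: ref 4 -> FAULT, frames=[4,-] (faults so far: 1)
  step 1: ref 4 -> HIT, frames=[4,-] (faults so far: 1)
  step 2: ref 3 -> FAULT, frames=[4,3] (faults so far: 2)
  step 3: ref 3 -> HIT, frames=[4,3] (faults so far: 2)
  step 4: ref 3 -> HIT, frames=[4,3] (faults so far: 2)
  step 5: ref 2 -> FAULT, evict 4, frames=[2,3] (faults so far: 3)
  step 6: ref 1 -> FAULT, evict 3, frames=[2,1] (faults so far: 4)
  step 7: ref 2 -> HIT, frames=[2,1] (faults so far: 4)
  step 8: ref 4 -> FAULT, evict 1, frames=[2,4] (faults so far: 5)
  step 9: ref 2 -> HIT, frames=[2,4] (faults so far: 5)
  step 10: ref 2 -> HIT, frames=[2,4] (faults so far: 5)
  step 11: ref 3 -> FAULT, evict 4, frames=[2,3] (faults so far: 6)
  step 12: ref 4 -> FAULT, evict 2, frames=[4,3] (faults so far: 7)
  step 13: ref 2 -> FAULT, evict 3, frames=[4,2] (faults so far: 8)
  step 14: ref 4 -> HIT, frames=[4,2] (faults so far: 8)
  LRU total faults: 8
--- Optimal ---
  step 0: ref 4 -> FAULT, frames=[4,-] (faults so far: 1)
  step 1: ref 4 -> HIT, frames=[4,-] (faults so far: 1)
  step 2: ref 3 -> FAULT, frames=[4,3] (faults so far: 2)
  step 3: ref 3 -> HIT, frames=[4,3] (faults so far: 2)
  step 4: ref 3 -> HIT, frames=[4,3] (faults so far: 2)
  step 5: ref 2 -> FAULT, evict 3, frames=[4,2] (faults so far: 3)
  step 6: ref 1 -> FAULT, evict 4, frames=[1,2] (faults so far: 4)
  step 7: ref 2 -> HIT, frames=[1,2] (faults so far: 4)
  step 8: ref 4 -> FAULT, evict 1, frames=[4,2] (faults so far: 5)
  step 9: ref 2 -> HIT, frames=[4,2] (faults so far: 5)
  step 10: ref 2 -> HIT, frames=[4,2] (faults so far: 5)
  step 11: ref 3 -> FAULT, evict 2, frames=[4,3] (faults so far: 6)
  step 12: ref 4 -> HIT, frames=[4,3] (faults so far: 6)
  step 13: ref 2 -> FAULT, evict 3, frames=[4,2] (faults so far: 7)
  step 14: ref 4 -> HIT, frames=[4,2] (faults so far: 7)
  Optimal total faults: 7

Answer: 9 8 7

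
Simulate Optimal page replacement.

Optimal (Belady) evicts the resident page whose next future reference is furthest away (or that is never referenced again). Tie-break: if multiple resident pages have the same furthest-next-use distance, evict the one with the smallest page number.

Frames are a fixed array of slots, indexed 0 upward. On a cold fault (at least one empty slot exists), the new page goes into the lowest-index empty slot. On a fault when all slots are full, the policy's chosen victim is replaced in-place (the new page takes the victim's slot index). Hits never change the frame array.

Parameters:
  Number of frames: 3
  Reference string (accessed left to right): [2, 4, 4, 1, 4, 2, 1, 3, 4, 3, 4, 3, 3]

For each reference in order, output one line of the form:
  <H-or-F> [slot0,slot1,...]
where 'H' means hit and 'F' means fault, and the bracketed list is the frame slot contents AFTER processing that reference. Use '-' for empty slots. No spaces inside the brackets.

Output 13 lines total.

F [2,-,-]
F [2,4,-]
H [2,4,-]
F [2,4,1]
H [2,4,1]
H [2,4,1]
H [2,4,1]
F [2,4,3]
H [2,4,3]
H [2,4,3]
H [2,4,3]
H [2,4,3]
H [2,4,3]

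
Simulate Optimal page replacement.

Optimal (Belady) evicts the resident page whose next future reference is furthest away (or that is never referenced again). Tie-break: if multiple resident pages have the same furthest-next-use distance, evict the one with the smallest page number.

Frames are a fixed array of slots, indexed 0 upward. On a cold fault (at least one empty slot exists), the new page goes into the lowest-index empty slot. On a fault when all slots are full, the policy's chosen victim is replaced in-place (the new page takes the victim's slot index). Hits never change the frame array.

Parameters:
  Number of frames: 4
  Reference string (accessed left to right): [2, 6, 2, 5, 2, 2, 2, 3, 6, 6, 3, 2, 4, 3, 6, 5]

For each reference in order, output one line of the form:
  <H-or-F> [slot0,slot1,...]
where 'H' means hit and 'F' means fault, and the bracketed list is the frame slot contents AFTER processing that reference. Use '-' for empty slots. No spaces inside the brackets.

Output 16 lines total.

F [2,-,-,-]
F [2,6,-,-]
H [2,6,-,-]
F [2,6,5,-]
H [2,6,5,-]
H [2,6,5,-]
H [2,6,5,-]
F [2,6,5,3]
H [2,6,5,3]
H [2,6,5,3]
H [2,6,5,3]
H [2,6,5,3]
F [4,6,5,3]
H [4,6,5,3]
H [4,6,5,3]
H [4,6,5,3]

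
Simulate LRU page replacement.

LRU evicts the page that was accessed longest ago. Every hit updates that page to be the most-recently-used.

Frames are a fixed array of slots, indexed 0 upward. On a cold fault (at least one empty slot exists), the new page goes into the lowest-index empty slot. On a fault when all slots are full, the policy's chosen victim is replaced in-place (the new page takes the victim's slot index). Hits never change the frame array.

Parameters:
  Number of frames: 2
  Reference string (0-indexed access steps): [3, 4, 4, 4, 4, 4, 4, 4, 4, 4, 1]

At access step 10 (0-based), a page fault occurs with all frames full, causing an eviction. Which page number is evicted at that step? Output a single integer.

Step 0: ref 3 -> FAULT, frames=[3,-]
Step 1: ref 4 -> FAULT, frames=[3,4]
Step 2: ref 4 -> HIT, frames=[3,4]
Step 3: ref 4 -> HIT, frames=[3,4]
Step 4: ref 4 -> HIT, frames=[3,4]
Step 5: ref 4 -> HIT, frames=[3,4]
Step 6: ref 4 -> HIT, frames=[3,4]
Step 7: ref 4 -> HIT, frames=[3,4]
Step 8: ref 4 -> HIT, frames=[3,4]
Step 9: ref 4 -> HIT, frames=[3,4]
Step 10: ref 1 -> FAULT, evict 3, frames=[1,4]
At step 10: evicted page 3

Answer: 3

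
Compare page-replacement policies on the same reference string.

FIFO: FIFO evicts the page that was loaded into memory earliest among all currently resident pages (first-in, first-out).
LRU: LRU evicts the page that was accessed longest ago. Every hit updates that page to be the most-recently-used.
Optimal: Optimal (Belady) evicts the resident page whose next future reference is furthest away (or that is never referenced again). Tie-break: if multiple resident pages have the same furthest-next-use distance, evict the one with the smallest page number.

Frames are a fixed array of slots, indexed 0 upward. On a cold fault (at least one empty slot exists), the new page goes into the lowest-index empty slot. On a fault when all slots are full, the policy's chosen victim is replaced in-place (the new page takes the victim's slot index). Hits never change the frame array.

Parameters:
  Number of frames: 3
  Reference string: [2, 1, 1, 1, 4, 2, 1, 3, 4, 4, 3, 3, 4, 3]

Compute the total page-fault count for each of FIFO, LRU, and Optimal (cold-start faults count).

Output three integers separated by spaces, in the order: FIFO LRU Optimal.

--- FIFO ---
  step 0: ref 2 -> FAULT, frames=[2,-,-] (faults so far: 1)
  step 1: ref 1 -> FAULT, frames=[2,1,-] (faults so far: 2)
  step 2: ref 1 -> HIT, frames=[2,1,-] (faults so far: 2)
  step 3: ref 1 -> HIT, frames=[2,1,-] (faults so far: 2)
  step 4: ref 4 -> FAULT, frames=[2,1,4] (faults so far: 3)
  step 5: ref 2 -> HIT, frames=[2,1,4] (faults so far: 3)
  step 6: ref 1 -> HIT, frames=[2,1,4] (faults so far: 3)
  step 7: ref 3 -> FAULT, evict 2, frames=[3,1,4] (faults so far: 4)
  step 8: ref 4 -> HIT, frames=[3,1,4] (faults so far: 4)
  step 9: ref 4 -> HIT, frames=[3,1,4] (faults so far: 4)
  step 10: ref 3 -> HIT, frames=[3,1,4] (faults so far: 4)
  step 11: ref 3 -> HIT, frames=[3,1,4] (faults so far: 4)
  step 12: ref 4 -> HIT, frames=[3,1,4] (faults so far: 4)
  step 13: ref 3 -> HIT, frames=[3,1,4] (faults so far: 4)
  FIFO total faults: 4
--- LRU ---
  step 0: ref 2 -> FAULT, frames=[2,-,-] (faults so far: 1)
  step 1: ref 1 -> FAULT, frames=[2,1,-] (faults so far: 2)
  step 2: ref 1 -> HIT, frames=[2,1,-] (faults so far: 2)
  step 3: ref 1 -> HIT, frames=[2,1,-] (faults so far: 2)
  step 4: ref 4 -> FAULT, frames=[2,1,4] (faults so far: 3)
  step 5: ref 2 -> HIT, frames=[2,1,4] (faults so far: 3)
  step 6: ref 1 -> HIT, frames=[2,1,4] (faults so far: 3)
  step 7: ref 3 -> FAULT, evict 4, frames=[2,1,3] (faults so far: 4)
  step 8: ref 4 -> FAULT, evict 2, frames=[4,1,3] (faults so far: 5)
  step 9: ref 4 -> HIT, frames=[4,1,3] (faults so far: 5)
  step 10: ref 3 -> HIT, frames=[4,1,3] (faults so far: 5)
  step 11: ref 3 -> HIT, frames=[4,1,3] (faults so far: 5)
  step 12: ref 4 -> HIT, frames=[4,1,3] (faults so far: 5)
  step 13: ref 3 -> HIT, frames=[4,1,3] (faults so far: 5)
  LRU total faults: 5
--- Optimal ---
  step 0: ref 2 -> FAULT, frames=[2,-,-] (faults so far: 1)
  step 1: ref 1 -> FAULT, frames=[2,1,-] (faults so far: 2)
  step 2: ref 1 -> HIT, frames=[2,1,-] (faults so far: 2)
  step 3: ref 1 -> HIT, frames=[2,1,-] (faults so far: 2)
  step 4: ref 4 -> FAULT, frames=[2,1,4] (faults so far: 3)
  step 5: ref 2 -> HIT, frames=[2,1,4] (faults so far: 3)
  step 6: ref 1 -> HIT, frames=[2,1,4] (faults so far: 3)
  step 7: ref 3 -> FAULT, evict 1, frames=[2,3,4] (faults so far: 4)
  step 8: ref 4 -> HIT, frames=[2,3,4] (faults so far: 4)
  step 9: ref 4 -> HIT, frames=[2,3,4] (faults so far: 4)
  step 10: ref 3 -> HIT, frames=[2,3,4] (faults so far: 4)
  step 11: ref 3 -> HIT, frames=[2,3,4] (faults so far: 4)
  step 12: ref 4 -> HIT, frames=[2,3,4] (faults so far: 4)
  step 13: ref 3 -> HIT, frames=[2,3,4] (faults so far: 4)
  Optimal total faults: 4

Answer: 4 5 4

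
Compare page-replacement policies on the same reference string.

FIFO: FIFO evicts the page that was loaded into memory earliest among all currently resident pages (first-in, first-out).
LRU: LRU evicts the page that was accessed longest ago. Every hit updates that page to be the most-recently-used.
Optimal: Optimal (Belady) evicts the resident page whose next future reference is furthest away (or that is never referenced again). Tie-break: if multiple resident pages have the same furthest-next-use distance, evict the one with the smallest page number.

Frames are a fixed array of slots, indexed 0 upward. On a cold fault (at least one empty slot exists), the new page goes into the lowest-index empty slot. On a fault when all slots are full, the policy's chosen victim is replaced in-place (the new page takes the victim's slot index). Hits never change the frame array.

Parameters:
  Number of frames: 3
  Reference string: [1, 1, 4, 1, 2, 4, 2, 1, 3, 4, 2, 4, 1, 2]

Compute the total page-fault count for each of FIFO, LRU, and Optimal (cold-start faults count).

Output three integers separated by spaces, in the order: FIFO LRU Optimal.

--- FIFO ---
  step 0: ref 1 -> FAULT, frames=[1,-,-] (faults so far: 1)
  step 1: ref 1 -> HIT, frames=[1,-,-] (faults so far: 1)
  step 2: ref 4 -> FAULT, frames=[1,4,-] (faults so far: 2)
  step 3: ref 1 -> HIT, frames=[1,4,-] (faults so far: 2)
  step 4: ref 2 -> FAULT, frames=[1,4,2] (faults so far: 3)
  step 5: ref 4 -> HIT, frames=[1,4,2] (faults so far: 3)
  step 6: ref 2 -> HIT, frames=[1,4,2] (faults so far: 3)
  step 7: ref 1 -> HIT, frames=[1,4,2] (faults so far: 3)
  step 8: ref 3 -> FAULT, evict 1, frames=[3,4,2] (faults so far: 4)
  step 9: ref 4 -> HIT, frames=[3,4,2] (faults so far: 4)
  step 10: ref 2 -> HIT, frames=[3,4,2] (faults so far: 4)
  step 11: ref 4 -> HIT, frames=[3,4,2] (faults so far: 4)
  step 12: ref 1 -> FAULT, evict 4, frames=[3,1,2] (faults so far: 5)
  step 13: ref 2 -> HIT, frames=[3,1,2] (faults so far: 5)
  FIFO total faults: 5
--- LRU ---
  step 0: ref 1 -> FAULT, frames=[1,-,-] (faults so far: 1)
  step 1: ref 1 -> HIT, frames=[1,-,-] (faults so far: 1)
  step 2: ref 4 -> FAULT, frames=[1,4,-] (faults so far: 2)
  step 3: ref 1 -> HIT, frames=[1,4,-] (faults so far: 2)
  step 4: ref 2 -> FAULT, frames=[1,4,2] (faults so far: 3)
  step 5: ref 4 -> HIT, frames=[1,4,2] (faults so far: 3)
  step 6: ref 2 -> HIT, frames=[1,4,2] (faults so far: 3)
  step 7: ref 1 -> HIT, frames=[1,4,2] (faults so far: 3)
  step 8: ref 3 -> FAULT, evict 4, frames=[1,3,2] (faults so far: 4)
  step 9: ref 4 -> FAULT, evict 2, frames=[1,3,4] (faults so far: 5)
  step 10: ref 2 -> FAULT, evict 1, frames=[2,3,4] (faults so far: 6)
  step 11: ref 4 -> HIT, frames=[2,3,4] (faults so far: 6)
  step 12: ref 1 -> FAULT, evict 3, frames=[2,1,4] (faults so far: 7)
  step 13: ref 2 -> HIT, frames=[2,1,4] (faults so far: 7)
  LRU total faults: 7
--- Optimal ---
  step 0: ref 1 -> FAULT, frames=[1,-,-] (faults so far: 1)
  step 1: ref 1 -> HIT, frames=[1,-,-] (faults so far: 1)
  step 2: ref 4 -> FAULT, frames=[1,4,-] (faults so far: 2)
  step 3: ref 1 -> HIT, frames=[1,4,-] (faults so far: 2)
  step 4: ref 2 -> FAULT, frames=[1,4,2] (faults so far: 3)
  step 5: ref 4 -> HIT, frames=[1,4,2] (faults so far: 3)
  step 6: ref 2 -> HIT, frames=[1,4,2] (faults so far: 3)
  step 7: ref 1 -> HIT, frames=[1,4,2] (faults so far: 3)
  step 8: ref 3 -> FAULT, evict 1, frames=[3,4,2] (faults so far: 4)
  step 9: ref 4 -> HIT, frames=[3,4,2] (faults so far: 4)
  step 10: ref 2 -> HIT, frames=[3,4,2] (faults so far: 4)
  step 11: ref 4 -> HIT, frames=[3,4,2] (faults so far: 4)
  step 12: ref 1 -> FAULT, evict 3, frames=[1,4,2] (faults so far: 5)
  step 13: ref 2 -> HIT, frames=[1,4,2] (faults so far: 5)
  Optimal total faults: 5

Answer: 5 7 5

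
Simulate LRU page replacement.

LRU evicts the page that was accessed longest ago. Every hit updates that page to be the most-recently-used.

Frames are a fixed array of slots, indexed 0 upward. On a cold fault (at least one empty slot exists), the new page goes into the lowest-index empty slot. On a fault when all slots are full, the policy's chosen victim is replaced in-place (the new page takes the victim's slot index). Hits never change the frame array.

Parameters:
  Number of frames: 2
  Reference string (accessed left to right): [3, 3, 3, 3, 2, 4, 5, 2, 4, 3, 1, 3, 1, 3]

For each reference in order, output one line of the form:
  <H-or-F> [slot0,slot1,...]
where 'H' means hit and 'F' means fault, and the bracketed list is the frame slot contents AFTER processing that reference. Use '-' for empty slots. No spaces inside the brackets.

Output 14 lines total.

F [3,-]
H [3,-]
H [3,-]
H [3,-]
F [3,2]
F [4,2]
F [4,5]
F [2,5]
F [2,4]
F [3,4]
F [3,1]
H [3,1]
H [3,1]
H [3,1]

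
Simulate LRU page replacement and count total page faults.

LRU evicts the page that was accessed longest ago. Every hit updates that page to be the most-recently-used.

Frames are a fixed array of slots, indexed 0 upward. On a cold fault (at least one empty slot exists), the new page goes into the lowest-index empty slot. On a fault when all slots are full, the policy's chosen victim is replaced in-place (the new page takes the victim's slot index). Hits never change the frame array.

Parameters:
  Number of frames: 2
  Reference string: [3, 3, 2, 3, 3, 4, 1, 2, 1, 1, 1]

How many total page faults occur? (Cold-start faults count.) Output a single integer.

Step 0: ref 3 → FAULT, frames=[3,-]
Step 1: ref 3 → HIT, frames=[3,-]
Step 2: ref 2 → FAULT, frames=[3,2]
Step 3: ref 3 → HIT, frames=[3,2]
Step 4: ref 3 → HIT, frames=[3,2]
Step 5: ref 4 → FAULT (evict 2), frames=[3,4]
Step 6: ref 1 → FAULT (evict 3), frames=[1,4]
Step 7: ref 2 → FAULT (evict 4), frames=[1,2]
Step 8: ref 1 → HIT, frames=[1,2]
Step 9: ref 1 → HIT, frames=[1,2]
Step 10: ref 1 → HIT, frames=[1,2]
Total faults: 5

Answer: 5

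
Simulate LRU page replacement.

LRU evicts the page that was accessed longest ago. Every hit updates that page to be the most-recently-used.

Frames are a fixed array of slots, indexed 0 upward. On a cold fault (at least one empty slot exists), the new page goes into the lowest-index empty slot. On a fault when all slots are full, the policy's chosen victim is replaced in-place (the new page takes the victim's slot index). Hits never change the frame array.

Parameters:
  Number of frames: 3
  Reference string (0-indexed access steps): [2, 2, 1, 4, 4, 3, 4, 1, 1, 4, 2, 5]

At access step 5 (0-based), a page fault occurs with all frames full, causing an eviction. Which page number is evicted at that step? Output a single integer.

Answer: 2

Derivation:
Step 0: ref 2 -> FAULT, frames=[2,-,-]
Step 1: ref 2 -> HIT, frames=[2,-,-]
Step 2: ref 1 -> FAULT, frames=[2,1,-]
Step 3: ref 4 -> FAULT, frames=[2,1,4]
Step 4: ref 4 -> HIT, frames=[2,1,4]
Step 5: ref 3 -> FAULT, evict 2, frames=[3,1,4]
At step 5: evicted page 2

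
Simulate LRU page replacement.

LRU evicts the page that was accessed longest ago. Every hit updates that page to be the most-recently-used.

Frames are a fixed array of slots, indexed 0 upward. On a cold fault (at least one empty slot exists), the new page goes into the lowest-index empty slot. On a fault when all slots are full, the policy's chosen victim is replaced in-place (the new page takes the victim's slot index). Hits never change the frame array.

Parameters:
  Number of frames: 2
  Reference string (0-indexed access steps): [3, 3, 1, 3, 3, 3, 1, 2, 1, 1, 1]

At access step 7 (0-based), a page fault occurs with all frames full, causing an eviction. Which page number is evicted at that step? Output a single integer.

Step 0: ref 3 -> FAULT, frames=[3,-]
Step 1: ref 3 -> HIT, frames=[3,-]
Step 2: ref 1 -> FAULT, frames=[3,1]
Step 3: ref 3 -> HIT, frames=[3,1]
Step 4: ref 3 -> HIT, frames=[3,1]
Step 5: ref 3 -> HIT, frames=[3,1]
Step 6: ref 1 -> HIT, frames=[3,1]
Step 7: ref 2 -> FAULT, evict 3, frames=[2,1]
At step 7: evicted page 3

Answer: 3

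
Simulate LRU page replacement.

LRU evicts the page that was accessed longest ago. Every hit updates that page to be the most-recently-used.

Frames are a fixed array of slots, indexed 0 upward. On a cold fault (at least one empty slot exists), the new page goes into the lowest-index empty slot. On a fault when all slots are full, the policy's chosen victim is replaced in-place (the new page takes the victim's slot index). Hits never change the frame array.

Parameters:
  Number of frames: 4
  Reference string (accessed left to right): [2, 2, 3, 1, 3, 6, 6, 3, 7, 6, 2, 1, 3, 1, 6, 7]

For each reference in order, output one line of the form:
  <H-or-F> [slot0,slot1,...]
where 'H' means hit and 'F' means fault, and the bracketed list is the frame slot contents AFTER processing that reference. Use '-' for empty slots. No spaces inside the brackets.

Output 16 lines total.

F [2,-,-,-]
H [2,-,-,-]
F [2,3,-,-]
F [2,3,1,-]
H [2,3,1,-]
F [2,3,1,6]
H [2,3,1,6]
H [2,3,1,6]
F [7,3,1,6]
H [7,3,1,6]
F [7,3,2,6]
F [7,1,2,6]
F [3,1,2,6]
H [3,1,2,6]
H [3,1,2,6]
F [3,1,7,6]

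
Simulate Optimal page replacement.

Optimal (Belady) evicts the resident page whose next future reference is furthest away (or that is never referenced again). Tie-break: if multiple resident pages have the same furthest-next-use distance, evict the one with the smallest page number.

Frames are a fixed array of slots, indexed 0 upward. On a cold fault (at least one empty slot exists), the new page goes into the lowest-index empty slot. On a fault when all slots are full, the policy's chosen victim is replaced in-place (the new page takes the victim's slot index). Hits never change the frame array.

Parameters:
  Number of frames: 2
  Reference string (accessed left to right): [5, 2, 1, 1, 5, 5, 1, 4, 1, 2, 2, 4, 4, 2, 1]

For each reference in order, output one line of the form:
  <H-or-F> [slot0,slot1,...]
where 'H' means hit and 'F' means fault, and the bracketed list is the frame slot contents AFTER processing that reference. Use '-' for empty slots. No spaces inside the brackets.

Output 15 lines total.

F [5,-]
F [5,2]
F [5,1]
H [5,1]
H [5,1]
H [5,1]
H [5,1]
F [4,1]
H [4,1]
F [4,2]
H [4,2]
H [4,2]
H [4,2]
H [4,2]
F [4,1]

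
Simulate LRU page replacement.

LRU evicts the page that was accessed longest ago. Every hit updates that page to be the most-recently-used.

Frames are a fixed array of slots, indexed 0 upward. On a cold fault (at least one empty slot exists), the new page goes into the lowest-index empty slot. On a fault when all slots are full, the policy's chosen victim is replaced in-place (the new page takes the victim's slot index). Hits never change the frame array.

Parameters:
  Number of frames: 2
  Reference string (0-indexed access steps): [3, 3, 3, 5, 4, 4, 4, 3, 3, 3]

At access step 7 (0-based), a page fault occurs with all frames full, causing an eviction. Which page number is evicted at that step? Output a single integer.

Answer: 5

Derivation:
Step 0: ref 3 -> FAULT, frames=[3,-]
Step 1: ref 3 -> HIT, frames=[3,-]
Step 2: ref 3 -> HIT, frames=[3,-]
Step 3: ref 5 -> FAULT, frames=[3,5]
Step 4: ref 4 -> FAULT, evict 3, frames=[4,5]
Step 5: ref 4 -> HIT, frames=[4,5]
Step 6: ref 4 -> HIT, frames=[4,5]
Step 7: ref 3 -> FAULT, evict 5, frames=[4,3]
At step 7: evicted page 5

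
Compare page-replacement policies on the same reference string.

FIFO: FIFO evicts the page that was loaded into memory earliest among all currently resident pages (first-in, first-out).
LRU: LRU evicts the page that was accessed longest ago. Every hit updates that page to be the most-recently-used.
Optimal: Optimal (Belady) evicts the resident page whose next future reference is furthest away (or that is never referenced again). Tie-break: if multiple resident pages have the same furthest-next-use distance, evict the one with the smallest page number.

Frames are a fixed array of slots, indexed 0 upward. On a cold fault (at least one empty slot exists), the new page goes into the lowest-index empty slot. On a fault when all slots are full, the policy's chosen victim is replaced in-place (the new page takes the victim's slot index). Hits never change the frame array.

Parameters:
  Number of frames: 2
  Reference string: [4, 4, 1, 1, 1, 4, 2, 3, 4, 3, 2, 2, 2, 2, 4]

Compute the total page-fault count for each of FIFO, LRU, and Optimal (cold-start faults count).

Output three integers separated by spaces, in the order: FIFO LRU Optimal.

--- FIFO ---
  step 0: ref 4 -> FAULT, frames=[4,-] (faults so far: 1)
  step 1: ref 4 -> HIT, frames=[4,-] (faults so far: 1)
  step 2: ref 1 -> FAULT, frames=[4,1] (faults so far: 2)
  step 3: ref 1 -> HIT, frames=[4,1] (faults so far: 2)
  step 4: ref 1 -> HIT, frames=[4,1] (faults so far: 2)
  step 5: ref 4 -> HIT, frames=[4,1] (faults so far: 2)
  step 6: ref 2 -> FAULT, evict 4, frames=[2,1] (faults so far: 3)
  step 7: ref 3 -> FAULT, evict 1, frames=[2,3] (faults so far: 4)
  step 8: ref 4 -> FAULT, evict 2, frames=[4,3] (faults so far: 5)
  step 9: ref 3 -> HIT, frames=[4,3] (faults so far: 5)
  step 10: ref 2 -> FAULT, evict 3, frames=[4,2] (faults so far: 6)
  step 11: ref 2 -> HIT, frames=[4,2] (faults so far: 6)
  step 12: ref 2 -> HIT, frames=[4,2] (faults so far: 6)
  step 13: ref 2 -> HIT, frames=[4,2] (faults so far: 6)
  step 14: ref 4 -> HIT, frames=[4,2] (faults so far: 6)
  FIFO total faults: 6
--- LRU ---
  step 0: ref 4 -> FAULT, frames=[4,-] (faults so far: 1)
  step 1: ref 4 -> HIT, frames=[4,-] (faults so far: 1)
  step 2: ref 1 -> FAULT, frames=[4,1] (faults so far: 2)
  step 3: ref 1 -> HIT, frames=[4,1] (faults so far: 2)
  step 4: ref 1 -> HIT, frames=[4,1] (faults so far: 2)
  step 5: ref 4 -> HIT, frames=[4,1] (faults so far: 2)
  step 6: ref 2 -> FAULT, evict 1, frames=[4,2] (faults so far: 3)
  step 7: ref 3 -> FAULT, evict 4, frames=[3,2] (faults so far: 4)
  step 8: ref 4 -> FAULT, evict 2, frames=[3,4] (faults so far: 5)
  step 9: ref 3 -> HIT, frames=[3,4] (faults so far: 5)
  step 10: ref 2 -> FAULT, evict 4, frames=[3,2] (faults so far: 6)
  step 11: ref 2 -> HIT, frames=[3,2] (faults so far: 6)
  step 12: ref 2 -> HIT, frames=[3,2] (faults so far: 6)
  step 13: ref 2 -> HIT, frames=[3,2] (faults so far: 6)
  step 14: ref 4 -> FAULT, evict 3, frames=[4,2] (faults so far: 7)
  LRU total faults: 7
--- Optimal ---
  step 0: ref 4 -> FAULT, frames=[4,-] (faults so far: 1)
  step 1: ref 4 -> HIT, frames=[4,-] (faults so far: 1)
  step 2: ref 1 -> FAULT, frames=[4,1] (faults so far: 2)
  step 3: ref 1 -> HIT, frames=[4,1] (faults so far: 2)
  step 4: ref 1 -> HIT, frames=[4,1] (faults so far: 2)
  step 5: ref 4 -> HIT, frames=[4,1] (faults so far: 2)
  step 6: ref 2 -> FAULT, evict 1, frames=[4,2] (faults so far: 3)
  step 7: ref 3 -> FAULT, evict 2, frames=[4,3] (faults so far: 4)
  step 8: ref 4 -> HIT, frames=[4,3] (faults so far: 4)
  step 9: ref 3 -> HIT, frames=[4,3] (faults so far: 4)
  step 10: ref 2 -> FAULT, evict 3, frames=[4,2] (faults so far: 5)
  step 11: ref 2 -> HIT, frames=[4,2] (faults so far: 5)
  step 12: ref 2 -> HIT, frames=[4,2] (faults so far: 5)
  step 13: ref 2 -> HIT, frames=[4,2] (faults so far: 5)
  step 14: ref 4 -> HIT, frames=[4,2] (faults so far: 5)
  Optimal total faults: 5

Answer: 6 7 5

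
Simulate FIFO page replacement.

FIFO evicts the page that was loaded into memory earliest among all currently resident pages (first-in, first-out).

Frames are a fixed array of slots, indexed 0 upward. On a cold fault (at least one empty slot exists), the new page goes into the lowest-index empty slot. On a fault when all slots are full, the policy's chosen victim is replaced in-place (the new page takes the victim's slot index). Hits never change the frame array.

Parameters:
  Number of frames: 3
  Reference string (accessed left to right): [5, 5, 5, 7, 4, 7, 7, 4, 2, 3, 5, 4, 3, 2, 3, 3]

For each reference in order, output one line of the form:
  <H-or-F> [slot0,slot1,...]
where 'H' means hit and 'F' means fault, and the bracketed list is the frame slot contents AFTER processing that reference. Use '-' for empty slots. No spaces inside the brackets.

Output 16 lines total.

F [5,-,-]
H [5,-,-]
H [5,-,-]
F [5,7,-]
F [5,7,4]
H [5,7,4]
H [5,7,4]
H [5,7,4]
F [2,7,4]
F [2,3,4]
F [2,3,5]
F [4,3,5]
H [4,3,5]
F [4,2,5]
F [4,2,3]
H [4,2,3]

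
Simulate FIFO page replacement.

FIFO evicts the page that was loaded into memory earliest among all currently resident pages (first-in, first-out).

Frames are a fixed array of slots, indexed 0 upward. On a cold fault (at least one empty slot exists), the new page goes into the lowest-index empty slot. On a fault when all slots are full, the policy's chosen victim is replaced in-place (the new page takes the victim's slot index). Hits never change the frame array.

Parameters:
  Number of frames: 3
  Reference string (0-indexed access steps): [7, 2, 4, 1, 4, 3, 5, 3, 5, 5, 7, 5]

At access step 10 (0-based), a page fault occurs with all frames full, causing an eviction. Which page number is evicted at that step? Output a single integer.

Answer: 1

Derivation:
Step 0: ref 7 -> FAULT, frames=[7,-,-]
Step 1: ref 2 -> FAULT, frames=[7,2,-]
Step 2: ref 4 -> FAULT, frames=[7,2,4]
Step 3: ref 1 -> FAULT, evict 7, frames=[1,2,4]
Step 4: ref 4 -> HIT, frames=[1,2,4]
Step 5: ref 3 -> FAULT, evict 2, frames=[1,3,4]
Step 6: ref 5 -> FAULT, evict 4, frames=[1,3,5]
Step 7: ref 3 -> HIT, frames=[1,3,5]
Step 8: ref 5 -> HIT, frames=[1,3,5]
Step 9: ref 5 -> HIT, frames=[1,3,5]
Step 10: ref 7 -> FAULT, evict 1, frames=[7,3,5]
At step 10: evicted page 1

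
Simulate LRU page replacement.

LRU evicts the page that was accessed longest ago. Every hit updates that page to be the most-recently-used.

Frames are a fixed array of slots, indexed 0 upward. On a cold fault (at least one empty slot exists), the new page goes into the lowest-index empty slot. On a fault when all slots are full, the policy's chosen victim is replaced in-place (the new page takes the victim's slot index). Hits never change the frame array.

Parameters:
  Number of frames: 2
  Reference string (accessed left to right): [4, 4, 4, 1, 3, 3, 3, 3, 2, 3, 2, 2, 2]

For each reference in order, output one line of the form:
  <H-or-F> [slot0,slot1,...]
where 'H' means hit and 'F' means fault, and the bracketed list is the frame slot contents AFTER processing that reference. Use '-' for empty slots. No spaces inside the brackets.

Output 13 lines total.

F [4,-]
H [4,-]
H [4,-]
F [4,1]
F [3,1]
H [3,1]
H [3,1]
H [3,1]
F [3,2]
H [3,2]
H [3,2]
H [3,2]
H [3,2]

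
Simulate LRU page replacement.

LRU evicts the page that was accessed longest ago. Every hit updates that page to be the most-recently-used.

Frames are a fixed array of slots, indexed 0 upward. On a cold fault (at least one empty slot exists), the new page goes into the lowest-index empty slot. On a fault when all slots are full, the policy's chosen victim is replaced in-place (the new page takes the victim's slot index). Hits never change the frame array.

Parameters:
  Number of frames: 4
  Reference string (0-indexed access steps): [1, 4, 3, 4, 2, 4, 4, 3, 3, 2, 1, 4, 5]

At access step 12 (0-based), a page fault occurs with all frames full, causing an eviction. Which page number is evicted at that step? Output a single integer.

Answer: 3

Derivation:
Step 0: ref 1 -> FAULT, frames=[1,-,-,-]
Step 1: ref 4 -> FAULT, frames=[1,4,-,-]
Step 2: ref 3 -> FAULT, frames=[1,4,3,-]
Step 3: ref 4 -> HIT, frames=[1,4,3,-]
Step 4: ref 2 -> FAULT, frames=[1,4,3,2]
Step 5: ref 4 -> HIT, frames=[1,4,3,2]
Step 6: ref 4 -> HIT, frames=[1,4,3,2]
Step 7: ref 3 -> HIT, frames=[1,4,3,2]
Step 8: ref 3 -> HIT, frames=[1,4,3,2]
Step 9: ref 2 -> HIT, frames=[1,4,3,2]
Step 10: ref 1 -> HIT, frames=[1,4,3,2]
Step 11: ref 4 -> HIT, frames=[1,4,3,2]
Step 12: ref 5 -> FAULT, evict 3, frames=[1,4,5,2]
At step 12: evicted page 3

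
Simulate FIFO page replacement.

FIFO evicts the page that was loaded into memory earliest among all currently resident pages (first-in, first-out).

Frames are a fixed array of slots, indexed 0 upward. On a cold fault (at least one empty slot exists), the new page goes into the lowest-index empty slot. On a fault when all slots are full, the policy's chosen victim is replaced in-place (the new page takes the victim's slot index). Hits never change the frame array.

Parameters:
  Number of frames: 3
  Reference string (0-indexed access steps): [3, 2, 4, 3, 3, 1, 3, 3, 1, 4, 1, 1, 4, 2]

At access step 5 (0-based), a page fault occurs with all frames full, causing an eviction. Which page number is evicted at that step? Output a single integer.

Step 0: ref 3 -> FAULT, frames=[3,-,-]
Step 1: ref 2 -> FAULT, frames=[3,2,-]
Step 2: ref 4 -> FAULT, frames=[3,2,4]
Step 3: ref 3 -> HIT, frames=[3,2,4]
Step 4: ref 3 -> HIT, frames=[3,2,4]
Step 5: ref 1 -> FAULT, evict 3, frames=[1,2,4]
At step 5: evicted page 3

Answer: 3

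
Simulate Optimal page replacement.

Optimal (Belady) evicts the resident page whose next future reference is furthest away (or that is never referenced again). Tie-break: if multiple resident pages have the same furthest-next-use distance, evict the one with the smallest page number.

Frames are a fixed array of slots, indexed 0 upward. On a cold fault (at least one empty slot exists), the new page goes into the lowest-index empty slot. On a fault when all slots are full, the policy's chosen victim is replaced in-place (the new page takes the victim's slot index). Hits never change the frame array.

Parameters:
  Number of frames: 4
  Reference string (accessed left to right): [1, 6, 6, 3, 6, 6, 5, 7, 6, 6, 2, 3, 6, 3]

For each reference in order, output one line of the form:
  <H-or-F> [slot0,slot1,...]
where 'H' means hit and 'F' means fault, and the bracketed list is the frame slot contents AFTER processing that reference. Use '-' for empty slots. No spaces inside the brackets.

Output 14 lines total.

F [1,-,-,-]
F [1,6,-,-]
H [1,6,-,-]
F [1,6,3,-]
H [1,6,3,-]
H [1,6,3,-]
F [1,6,3,5]
F [7,6,3,5]
H [7,6,3,5]
H [7,6,3,5]
F [7,6,3,2]
H [7,6,3,2]
H [7,6,3,2]
H [7,6,3,2]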